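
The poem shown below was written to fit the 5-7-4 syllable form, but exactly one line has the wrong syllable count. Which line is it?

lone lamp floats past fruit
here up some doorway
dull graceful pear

Line 1: "lone lamp floats past fruit": 1+1+1+1+1 = 5 ✓
Line 2: "here up some doorway": 1+1+1+2 = 5 (expected 7)
Line 3: "dull graceful pear": 1+2+1 = 4 ✓

The second line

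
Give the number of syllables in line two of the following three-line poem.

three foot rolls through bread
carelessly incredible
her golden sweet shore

Line two: "carelessly incredible": 3+4 = 7

7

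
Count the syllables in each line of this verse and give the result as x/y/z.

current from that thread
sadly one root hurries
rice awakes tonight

5/6/5

Line 1: current (2), from (1), that (1), thread (1) → 5
Line 2: sadly (2), one (1), root (1), hurries (2) → 6
Line 3: rice (1), awakes (2), tonight (2) → 5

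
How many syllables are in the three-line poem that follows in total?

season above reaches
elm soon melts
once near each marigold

15

Line 1: season (2), above (2), reaches (2) → 6
Line 2: elm (1), soon (1), melts (1) → 3
Line 3: once (1), near (1), each (1), marigold (3) → 6
Total: 6 + 3 + 6 = 15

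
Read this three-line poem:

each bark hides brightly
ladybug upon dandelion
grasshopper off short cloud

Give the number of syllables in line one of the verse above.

5

Line one: each (1), bark (1), hides (1), brightly (2) → 5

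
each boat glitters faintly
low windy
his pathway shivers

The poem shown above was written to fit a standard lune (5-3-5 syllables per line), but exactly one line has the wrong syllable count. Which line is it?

Line 1: "each boat glitters faintly": 1+1+2+2 = 6 (expected 5)
Line 2: "low windy": 1+2 = 3 ✓
Line 3: "his pathway shivers": 1+2+2 = 5 ✓

The first line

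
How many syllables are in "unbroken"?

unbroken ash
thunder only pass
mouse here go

3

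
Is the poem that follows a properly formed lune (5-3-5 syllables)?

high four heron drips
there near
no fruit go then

Line 1: high(1) + four(1) + heron(2) + drips(1) = 5 ✓
Line 2: there(1) + near(1) = 2 (expected 3)
Line 3: no(1) + fruit(1) + go(1) + then(1) = 4 (expected 5)

No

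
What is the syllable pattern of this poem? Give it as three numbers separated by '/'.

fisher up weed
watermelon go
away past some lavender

Line 1: fisher (2), up (1), weed (1) → 4
Line 2: watermelon (4), go (1) → 5
Line 3: away (2), past (1), some (1), lavender (3) → 7

4/5/7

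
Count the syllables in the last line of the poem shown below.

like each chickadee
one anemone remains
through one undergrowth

The last line: through (1), one (1), undergrowth (3) → 5

5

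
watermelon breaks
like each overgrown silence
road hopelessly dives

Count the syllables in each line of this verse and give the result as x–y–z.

5–7–5

Line 1: watermelon (4), breaks (1) → 5
Line 2: like (1), each (1), overgrown (3), silence (2) → 7
Line 3: road (1), hopelessly (3), dives (1) → 5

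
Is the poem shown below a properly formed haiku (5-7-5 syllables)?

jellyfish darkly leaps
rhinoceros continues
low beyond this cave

Line 1: jellyfish(3) + darkly(2) + leaps(1) = 6 (expected 5)
Line 2: rhinoceros(4) + continues(3) = 7 ✓
Line 3: low(1) + beyond(2) + this(1) + cave(1) = 5 ✓

No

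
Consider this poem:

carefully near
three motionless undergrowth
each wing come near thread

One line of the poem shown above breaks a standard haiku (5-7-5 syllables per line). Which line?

Line 1

Line 1: "carefully near": 3+1 = 4 (expected 5)
Line 2: "three motionless undergrowth": 1+3+3 = 7 ✓
Line 3: "each wing come near thread": 1+1+1+1+1 = 5 ✓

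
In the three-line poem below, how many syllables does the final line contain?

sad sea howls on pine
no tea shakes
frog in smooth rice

The final line: "frog in smooth rice": 1+1+1+1 = 4

4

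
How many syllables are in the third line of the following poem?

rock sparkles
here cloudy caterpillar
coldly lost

The third line: coldly (2), lost (1) → 3

3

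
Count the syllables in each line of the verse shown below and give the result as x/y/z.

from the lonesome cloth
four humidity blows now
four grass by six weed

Line 1: from(1) + the(1) + lonesome(2) + cloth(1) = 5
Line 2: four(1) + humidity(4) + blows(1) + now(1) = 7
Line 3: four(1) + grass(1) + by(1) + six(1) + weed(1) = 5

5/7/5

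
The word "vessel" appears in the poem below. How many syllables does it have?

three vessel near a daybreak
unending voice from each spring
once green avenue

2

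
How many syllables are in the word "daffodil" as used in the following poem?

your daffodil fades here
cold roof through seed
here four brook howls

3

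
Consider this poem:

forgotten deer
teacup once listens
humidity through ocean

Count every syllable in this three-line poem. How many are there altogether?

Line 1: "forgotten deer": 3+1 = 4
Line 2: "teacup once listens": 2+1+2 = 5
Line 3: "humidity through ocean": 4+1+2 = 7
Total: 4 + 5 + 7 = 16

16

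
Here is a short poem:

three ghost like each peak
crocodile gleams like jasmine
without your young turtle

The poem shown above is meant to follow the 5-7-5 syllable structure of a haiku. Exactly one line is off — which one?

Line 1: three(1) + ghost(1) + like(1) + each(1) + peak(1) = 5 ✓
Line 2: crocodile(3) + gleams(1) + like(1) + jasmine(2) = 7 ✓
Line 3: without(2) + your(1) + young(1) + turtle(2) = 6 (expected 5)

Line 3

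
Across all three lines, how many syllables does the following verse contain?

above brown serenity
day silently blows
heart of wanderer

Line 1: "above brown serenity": 2+1+4 = 7
Line 2: "day silently blows": 1+3+1 = 5
Line 3: "heart of wanderer": 1+1+3 = 5
Total: 7 + 5 + 5 = 17

17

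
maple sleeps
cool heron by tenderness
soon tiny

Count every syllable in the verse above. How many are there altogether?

Line 1: "maple sleeps": 2+1 = 3
Line 2: "cool heron by tenderness": 1+2+1+3 = 7
Line 3: "soon tiny": 1+2 = 3
Total: 3 + 7 + 3 = 13

13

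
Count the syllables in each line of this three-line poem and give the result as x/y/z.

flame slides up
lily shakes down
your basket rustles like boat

Line 1: flame (1), slides (1), up (1) → 3
Line 2: lily (2), shakes (1), down (1) → 4
Line 3: your (1), basket (2), rustles (2), like (1), boat (1) → 7

3/4/7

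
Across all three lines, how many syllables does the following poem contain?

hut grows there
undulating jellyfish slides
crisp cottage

14

Line 1: "hut grows there": 1+1+1 = 3
Line 2: "undulating jellyfish slides": 4+3+1 = 8
Line 3: "crisp cottage": 1+2 = 3
Total: 3 + 8 + 3 = 14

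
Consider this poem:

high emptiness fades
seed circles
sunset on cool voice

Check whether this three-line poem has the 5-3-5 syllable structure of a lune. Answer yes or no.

Line 1: "high emptiness fades": 1+3+1 = 5 ✓
Line 2: "seed circles": 1+2 = 3 ✓
Line 3: "sunset on cool voice": 2+1+1+1 = 5 ✓

Yes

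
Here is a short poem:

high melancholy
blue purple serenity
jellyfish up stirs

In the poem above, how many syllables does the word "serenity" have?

4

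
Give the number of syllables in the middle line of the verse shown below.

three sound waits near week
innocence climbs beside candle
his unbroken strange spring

The middle line: innocence (3), climbs (1), beside (2), candle (2) → 8

8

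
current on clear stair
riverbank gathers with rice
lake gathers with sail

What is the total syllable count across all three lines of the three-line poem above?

Line 1: current(2) + on(1) + clear(1) + stair(1) = 5
Line 2: riverbank(3) + gathers(2) + with(1) + rice(1) = 7
Line 3: lake(1) + gathers(2) + with(1) + sail(1) = 5
Total: 5 + 7 + 5 = 17

17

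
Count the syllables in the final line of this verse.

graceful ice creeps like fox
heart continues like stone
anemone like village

The final line: anemone(4) + like(1) + village(2) = 7

7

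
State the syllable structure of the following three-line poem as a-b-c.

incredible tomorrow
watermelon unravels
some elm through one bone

7-7-5

Line 1: incredible (4), tomorrow (3) → 7
Line 2: watermelon (4), unravels (3) → 7
Line 3: some (1), elm (1), through (1), one (1), bone (1) → 5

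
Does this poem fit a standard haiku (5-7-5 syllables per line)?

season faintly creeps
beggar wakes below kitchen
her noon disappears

Yes

Line 1: season(2) + faintly(2) + creeps(1) = 5 ✓
Line 2: beggar(2) + wakes(1) + below(2) + kitchen(2) = 7 ✓
Line 3: her(1) + noon(1) + disappears(3) = 5 ✓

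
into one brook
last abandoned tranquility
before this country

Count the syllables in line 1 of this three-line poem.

4

Line 1: into(2) + one(1) + brook(1) = 4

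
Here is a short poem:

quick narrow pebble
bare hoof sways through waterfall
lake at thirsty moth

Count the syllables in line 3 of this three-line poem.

5

Line 3: lake(1) + at(1) + thirsty(2) + moth(1) = 5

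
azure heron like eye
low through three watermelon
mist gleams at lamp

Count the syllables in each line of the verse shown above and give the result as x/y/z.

Line 1: azure(2) + heron(2) + like(1) + eye(1) = 6
Line 2: low(1) + through(1) + three(1) + watermelon(4) = 7
Line 3: mist(1) + gleams(1) + at(1) + lamp(1) = 4

6/7/4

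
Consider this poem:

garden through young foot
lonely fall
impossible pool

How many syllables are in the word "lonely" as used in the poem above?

"lonely" has 2 syllables.

2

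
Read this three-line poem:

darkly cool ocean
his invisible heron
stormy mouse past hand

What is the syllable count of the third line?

5

The third line: "stormy mouse past hand": 2+1+1+1 = 5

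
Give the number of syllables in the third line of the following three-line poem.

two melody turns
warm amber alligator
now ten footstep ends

The third line: now (1), ten (1), footstep (2), ends (1) → 5

5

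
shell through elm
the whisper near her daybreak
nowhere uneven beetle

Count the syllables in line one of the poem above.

3

Line one: "shell through elm": 1+1+1 = 3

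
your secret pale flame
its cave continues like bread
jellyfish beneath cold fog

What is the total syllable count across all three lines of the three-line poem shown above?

19

Line 1: your (1), secret (2), pale (1), flame (1) → 5
Line 2: its (1), cave (1), continues (3), like (1), bread (1) → 7
Line 3: jellyfish (3), beneath (2), cold (1), fog (1) → 7
Total: 5 + 7 + 7 = 19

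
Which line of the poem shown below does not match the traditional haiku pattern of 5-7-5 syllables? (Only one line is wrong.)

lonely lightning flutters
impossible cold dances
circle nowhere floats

Line 1: lonely (2), lightning (2), flutters (2) → 6 (expected 5)
Line 2: impossible (4), cold (1), dances (2) → 7 ✓
Line 3: circle (2), nowhere (2), floats (1) → 5 ✓

The first line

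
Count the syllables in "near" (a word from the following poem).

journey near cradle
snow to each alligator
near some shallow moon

1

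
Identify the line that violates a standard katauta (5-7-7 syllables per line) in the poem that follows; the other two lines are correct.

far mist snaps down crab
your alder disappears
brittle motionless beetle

Line 1: far (1), mist (1), snaps (1), down (1), crab (1) → 5 ✓
Line 2: your (1), alder (2), disappears (3) → 6 (expected 7)
Line 3: brittle (2), motionless (3), beetle (2) → 7 ✓

Line 2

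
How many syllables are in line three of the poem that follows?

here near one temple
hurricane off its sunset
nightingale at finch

Line three: nightingale (3), at (1), finch (1) → 5

5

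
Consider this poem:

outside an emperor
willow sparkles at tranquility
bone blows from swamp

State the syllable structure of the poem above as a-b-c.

6-9-4

Line 1: "outside an emperor": 2+1+3 = 6
Line 2: "willow sparkles at tranquility": 2+2+1+4 = 9
Line 3: "bone blows from swamp": 1+1+1+1 = 4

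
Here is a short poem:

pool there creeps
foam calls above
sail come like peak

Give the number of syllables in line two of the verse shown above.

Line two: "foam calls above": 1+1+2 = 4

4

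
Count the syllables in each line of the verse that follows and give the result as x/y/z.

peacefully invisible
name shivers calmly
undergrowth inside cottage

7/5/7

Line 1: "peacefully invisible": 3+4 = 7
Line 2: "name shivers calmly": 1+2+2 = 5
Line 3: "undergrowth inside cottage": 3+2+2 = 7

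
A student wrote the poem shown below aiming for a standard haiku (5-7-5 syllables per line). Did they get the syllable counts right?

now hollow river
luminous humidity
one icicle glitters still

No

Line 1: now (1), hollow (2), river (2) → 5 ✓
Line 2: luminous (3), humidity (4) → 7 ✓
Line 3: one (1), icicle (3), glitters (2), still (1) → 7 (expected 5)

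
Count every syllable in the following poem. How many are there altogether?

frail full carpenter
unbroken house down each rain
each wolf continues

17

Line 1: frail (1), full (1), carpenter (3) → 5
Line 2: unbroken (3), house (1), down (1), each (1), rain (1) → 7
Line 3: each (1), wolf (1), continues (3) → 5
Total: 5 + 7 + 5 = 17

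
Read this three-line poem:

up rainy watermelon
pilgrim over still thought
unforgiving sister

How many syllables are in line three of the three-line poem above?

6

Line three: unforgiving (4), sister (2) → 6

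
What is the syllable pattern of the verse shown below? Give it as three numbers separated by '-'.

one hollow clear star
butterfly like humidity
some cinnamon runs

5-8-5

Line 1: one(1) + hollow(2) + clear(1) + star(1) = 5
Line 2: butterfly(3) + like(1) + humidity(4) = 8
Line 3: some(1) + cinnamon(3) + runs(1) = 5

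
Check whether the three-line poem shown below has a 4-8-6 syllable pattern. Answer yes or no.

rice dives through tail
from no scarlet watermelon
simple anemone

Yes

Line 1: rice(1) + dives(1) + through(1) + tail(1) = 4 ✓
Line 2: from(1) + no(1) + scarlet(2) + watermelon(4) = 8 ✓
Line 3: simple(2) + anemone(4) = 6 ✓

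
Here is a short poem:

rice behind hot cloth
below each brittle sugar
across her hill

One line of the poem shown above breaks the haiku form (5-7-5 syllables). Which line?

Line 3

Line 1: rice (1), behind (2), hot (1), cloth (1) → 5 ✓
Line 2: below (2), each (1), brittle (2), sugar (2) → 7 ✓
Line 3: across (2), her (1), hill (1) → 4 (expected 5)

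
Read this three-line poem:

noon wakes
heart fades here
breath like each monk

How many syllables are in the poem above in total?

9

Line 1: "noon wakes": 1+1 = 2
Line 2: "heart fades here": 1+1+1 = 3
Line 3: "breath like each monk": 1+1+1+1 = 4
Total: 2 + 3 + 4 = 9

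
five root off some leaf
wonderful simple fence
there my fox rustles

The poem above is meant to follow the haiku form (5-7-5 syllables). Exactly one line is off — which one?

Line 2

Line 1: five(1) + root(1) + off(1) + some(1) + leaf(1) = 5 ✓
Line 2: wonderful(3) + simple(2) + fence(1) = 6 (expected 7)
Line 3: there(1) + my(1) + fox(1) + rustles(2) = 5 ✓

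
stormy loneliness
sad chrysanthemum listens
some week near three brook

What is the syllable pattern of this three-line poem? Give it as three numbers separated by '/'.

Line 1: stormy (2), loneliness (3) → 5
Line 2: sad (1), chrysanthemum (4), listens (2) → 7
Line 3: some (1), week (1), near (1), three (1), brook (1) → 5

5/7/5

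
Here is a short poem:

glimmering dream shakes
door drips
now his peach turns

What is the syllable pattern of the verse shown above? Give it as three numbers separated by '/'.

Line 1: "glimmering dream shakes": 3+1+1 = 5
Line 2: "door drips": 1+1 = 2
Line 3: "now his peach turns": 1+1+1+1 = 4

5/2/4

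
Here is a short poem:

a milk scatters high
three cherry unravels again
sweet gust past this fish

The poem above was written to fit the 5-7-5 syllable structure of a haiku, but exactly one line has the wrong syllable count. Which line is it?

Line 2

Line 1: a (1), milk (1), scatters (2), high (1) → 5 ✓
Line 2: three (1), cherry (2), unravels (3), again (2) → 8 (expected 7)
Line 3: sweet (1), gust (1), past (1), this (1), fish (1) → 5 ✓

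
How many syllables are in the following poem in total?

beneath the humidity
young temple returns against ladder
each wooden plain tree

Line 1: "beneath the humidity": 2+1+4 = 7
Line 2: "young temple returns against ladder": 1+2+2+2+2 = 9
Line 3: "each wooden plain tree": 1+2+1+1 = 5
Total: 7 + 9 + 5 = 21

21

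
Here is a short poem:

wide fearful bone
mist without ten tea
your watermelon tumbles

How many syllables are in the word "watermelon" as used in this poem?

4

"watermelon" has 4 syllables.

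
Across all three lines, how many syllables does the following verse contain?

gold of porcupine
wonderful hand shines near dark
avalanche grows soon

Line 1: gold(1) + of(1) + porcupine(3) = 5
Line 2: wonderful(3) + hand(1) + shines(1) + near(1) + dark(1) = 7
Line 3: avalanche(3) + grows(1) + soon(1) = 5
Total: 5 + 7 + 5 = 17

17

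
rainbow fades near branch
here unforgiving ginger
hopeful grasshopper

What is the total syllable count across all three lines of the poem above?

17

Line 1: rainbow(2) + fades(1) + near(1) + branch(1) = 5
Line 2: here(1) + unforgiving(4) + ginger(2) = 7
Line 3: hopeful(2) + grasshopper(3) = 5
Total: 5 + 7 + 5 = 17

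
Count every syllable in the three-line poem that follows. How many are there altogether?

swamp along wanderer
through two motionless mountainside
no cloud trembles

Line 1: swamp (1), along (2), wanderer (3) → 6
Line 2: through (1), two (1), motionless (3), mountainside (3) → 8
Line 3: no (1), cloud (1), trembles (2) → 4
Total: 6 + 8 + 4 = 18

18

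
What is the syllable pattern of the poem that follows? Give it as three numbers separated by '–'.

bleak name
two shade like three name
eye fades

2–5–2

Line 1: bleak(1) + name(1) = 2
Line 2: two(1) + shade(1) + like(1) + three(1) + name(1) = 5
Line 3: eye(1) + fades(1) = 2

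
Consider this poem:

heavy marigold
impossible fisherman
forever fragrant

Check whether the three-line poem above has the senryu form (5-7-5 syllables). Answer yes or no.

Line 1: "heavy marigold": 2+3 = 5 ✓
Line 2: "impossible fisherman": 4+3 = 7 ✓
Line 3: "forever fragrant": 3+2 = 5 ✓

Yes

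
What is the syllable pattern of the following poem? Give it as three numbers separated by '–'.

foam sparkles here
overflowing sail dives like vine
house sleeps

4–8–2

Line 1: "foam sparkles here": 1+2+1 = 4
Line 2: "overflowing sail dives like vine": 4+1+1+1+1 = 8
Line 3: "house sleeps": 1+1 = 2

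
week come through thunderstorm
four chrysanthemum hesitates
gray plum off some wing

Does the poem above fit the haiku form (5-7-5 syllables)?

Line 1: week (1), come (1), through (1), thunderstorm (3) → 6 (expected 5)
Line 2: four (1), chrysanthemum (4), hesitates (3) → 8 (expected 7)
Line 3: gray (1), plum (1), off (1), some (1), wing (1) → 5 ✓

No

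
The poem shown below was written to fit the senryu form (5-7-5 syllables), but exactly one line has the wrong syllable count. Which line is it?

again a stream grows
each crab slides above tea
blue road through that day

Line 1: again (2), a (1), stream (1), grows (1) → 5 ✓
Line 2: each (1), crab (1), slides (1), above (2), tea (1) → 6 (expected 7)
Line 3: blue (1), road (1), through (1), that (1), day (1) → 5 ✓

The second line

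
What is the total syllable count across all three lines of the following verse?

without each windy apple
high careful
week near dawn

13

Line 1: without(2) + each(1) + windy(2) + apple(2) = 7
Line 2: high(1) + careful(2) = 3
Line 3: week(1) + near(1) + dawn(1) = 3
Total: 7 + 3 + 3 = 13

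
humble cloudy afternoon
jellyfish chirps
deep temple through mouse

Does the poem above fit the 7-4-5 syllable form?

Yes

Line 1: humble (2), cloudy (2), afternoon (3) → 7 ✓
Line 2: jellyfish (3), chirps (1) → 4 ✓
Line 3: deep (1), temple (2), through (1), mouse (1) → 5 ✓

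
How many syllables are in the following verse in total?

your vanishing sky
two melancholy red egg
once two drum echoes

Line 1: your(1) + vanishing(3) + sky(1) = 5
Line 2: two(1) + melancholy(4) + red(1) + egg(1) = 7
Line 3: once(1) + two(1) + drum(1) + echoes(2) = 5
Total: 5 + 7 + 5 = 17

17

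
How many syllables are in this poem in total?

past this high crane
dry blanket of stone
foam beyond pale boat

14

Line 1: past (1), this (1), high (1), crane (1) → 4
Line 2: dry (1), blanket (2), of (1), stone (1) → 5
Line 3: foam (1), beyond (2), pale (1), boat (1) → 5
Total: 4 + 5 + 5 = 14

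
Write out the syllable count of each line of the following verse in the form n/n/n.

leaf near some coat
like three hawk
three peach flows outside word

Line 1: leaf(1) + near(1) + some(1) + coat(1) = 4
Line 2: like(1) + three(1) + hawk(1) = 3
Line 3: three(1) + peach(1) + flows(1) + outside(2) + word(1) = 6

4/3/6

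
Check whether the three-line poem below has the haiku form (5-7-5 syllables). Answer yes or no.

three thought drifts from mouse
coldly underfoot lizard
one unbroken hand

Line 1: three(1) + thought(1) + drifts(1) + from(1) + mouse(1) = 5 ✓
Line 2: coldly(2) + underfoot(3) + lizard(2) = 7 ✓
Line 3: one(1) + unbroken(3) + hand(1) = 5 ✓

Yes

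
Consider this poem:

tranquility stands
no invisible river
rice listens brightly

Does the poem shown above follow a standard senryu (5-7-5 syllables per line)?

Line 1: "tranquility stands": 4+1 = 5 ✓
Line 2: "no invisible river": 1+4+2 = 7 ✓
Line 3: "rice listens brightly": 1+2+2 = 5 ✓

Yes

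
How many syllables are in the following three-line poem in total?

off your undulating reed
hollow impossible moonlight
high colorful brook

Line 1: off(1) + your(1) + undulating(4) + reed(1) = 7
Line 2: hollow(2) + impossible(4) + moonlight(2) = 8
Line 3: high(1) + colorful(3) + brook(1) = 5
Total: 7 + 8 + 5 = 20

20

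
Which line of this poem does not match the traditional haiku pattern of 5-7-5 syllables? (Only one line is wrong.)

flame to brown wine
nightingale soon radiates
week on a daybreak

Line 1

Line 1: flame (1), to (1), brown (1), wine (1) → 4 (expected 5)
Line 2: nightingale (3), soon (1), radiates (3) → 7 ✓
Line 3: week (1), on (1), a (1), daybreak (2) → 5 ✓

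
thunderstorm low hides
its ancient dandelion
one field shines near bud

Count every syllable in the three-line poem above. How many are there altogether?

Line 1: thunderstorm (3), low (1), hides (1) → 5
Line 2: its (1), ancient (2), dandelion (4) → 7
Line 3: one (1), field (1), shines (1), near (1), bud (1) → 5
Total: 5 + 7 + 5 = 17

17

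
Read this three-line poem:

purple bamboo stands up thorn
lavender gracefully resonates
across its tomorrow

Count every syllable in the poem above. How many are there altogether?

22

Line 1: "purple bamboo stands up thorn": 2+2+1+1+1 = 7
Line 2: "lavender gracefully resonates": 3+3+3 = 9
Line 3: "across its tomorrow": 2+1+3 = 6
Total: 7 + 9 + 6 = 22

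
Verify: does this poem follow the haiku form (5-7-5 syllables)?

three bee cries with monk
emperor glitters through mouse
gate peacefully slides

Yes

Line 1: "three bee cries with monk": 1+1+1+1+1 = 5 ✓
Line 2: "emperor glitters through mouse": 3+2+1+1 = 7 ✓
Line 3: "gate peacefully slides": 1+3+1 = 5 ✓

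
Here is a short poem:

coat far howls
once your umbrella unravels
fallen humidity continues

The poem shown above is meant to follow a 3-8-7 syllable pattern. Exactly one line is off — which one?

Line 1: "coat far howls": 1+1+1 = 3 ✓
Line 2: "once your umbrella unravels": 1+1+3+3 = 8 ✓
Line 3: "fallen humidity continues": 2+4+3 = 9 (expected 7)

The third line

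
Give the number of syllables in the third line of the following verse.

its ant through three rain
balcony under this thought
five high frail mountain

5

The third line: "five high frail mountain": 1+1+1+2 = 5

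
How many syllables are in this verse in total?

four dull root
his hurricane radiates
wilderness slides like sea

16

Line 1: four (1), dull (1), root (1) → 3
Line 2: his (1), hurricane (3), radiates (3) → 7
Line 3: wilderness (3), slides (1), like (1), sea (1) → 6
Total: 3 + 7 + 6 = 16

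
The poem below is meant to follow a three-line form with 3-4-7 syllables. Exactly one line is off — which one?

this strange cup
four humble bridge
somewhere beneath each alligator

Line 1: this (1), strange (1), cup (1) → 3 ✓
Line 2: four (1), humble (2), bridge (1) → 4 ✓
Line 3: somewhere (2), beneath (2), each (1), alligator (4) → 9 (expected 7)

Line 3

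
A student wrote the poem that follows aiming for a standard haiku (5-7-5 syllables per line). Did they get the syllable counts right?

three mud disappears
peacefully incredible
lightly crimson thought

Yes

Line 1: three (1), mud (1), disappears (3) → 5 ✓
Line 2: peacefully (3), incredible (4) → 7 ✓
Line 3: lightly (2), crimson (2), thought (1) → 5 ✓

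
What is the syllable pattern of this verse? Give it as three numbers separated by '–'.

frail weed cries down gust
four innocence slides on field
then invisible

Line 1: frail(1) + weed(1) + cries(1) + down(1) + gust(1) = 5
Line 2: four(1) + innocence(3) + slides(1) + on(1) + field(1) = 7
Line 3: then(1) + invisible(4) = 5

5–7–5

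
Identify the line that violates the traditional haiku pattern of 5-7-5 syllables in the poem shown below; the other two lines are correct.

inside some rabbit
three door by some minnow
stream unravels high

Line 1: inside(2) + some(1) + rabbit(2) = 5 ✓
Line 2: three(1) + door(1) + by(1) + some(1) + minnow(2) = 6 (expected 7)
Line 3: stream(1) + unravels(3) + high(1) = 5 ✓

Line 2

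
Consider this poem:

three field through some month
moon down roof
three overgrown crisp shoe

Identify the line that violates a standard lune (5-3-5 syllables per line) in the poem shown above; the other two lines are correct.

Line 3

Line 1: three (1), field (1), through (1), some (1), month (1) → 5 ✓
Line 2: moon (1), down (1), roof (1) → 3 ✓
Line 3: three (1), overgrown (3), crisp (1), shoe (1) → 6 (expected 5)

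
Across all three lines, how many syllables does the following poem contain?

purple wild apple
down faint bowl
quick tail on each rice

Line 1: purple (2), wild (1), apple (2) → 5
Line 2: down (1), faint (1), bowl (1) → 3
Line 3: quick (1), tail (1), on (1), each (1), rice (1) → 5
Total: 5 + 3 + 5 = 13

13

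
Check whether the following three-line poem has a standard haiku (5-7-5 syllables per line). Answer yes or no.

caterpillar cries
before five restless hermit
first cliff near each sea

Line 1: caterpillar(4) + cries(1) = 5 ✓
Line 2: before(2) + five(1) + restless(2) + hermit(2) = 7 ✓
Line 3: first(1) + cliff(1) + near(1) + each(1) + sea(1) = 5 ✓

Yes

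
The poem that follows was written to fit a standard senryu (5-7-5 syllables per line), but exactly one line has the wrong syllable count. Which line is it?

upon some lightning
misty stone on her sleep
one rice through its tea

The second line

Line 1: "upon some lightning": 2+1+2 = 5 ✓
Line 2: "misty stone on her sleep": 2+1+1+1+1 = 6 (expected 7)
Line 3: "one rice through its tea": 1+1+1+1+1 = 5 ✓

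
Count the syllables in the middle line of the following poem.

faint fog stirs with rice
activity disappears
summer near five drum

The middle line: activity (4), disappears (3) → 7

7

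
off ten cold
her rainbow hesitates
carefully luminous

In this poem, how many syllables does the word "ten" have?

1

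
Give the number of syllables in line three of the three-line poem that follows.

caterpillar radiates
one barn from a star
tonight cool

3

Line three: "tonight cool": 2+1 = 3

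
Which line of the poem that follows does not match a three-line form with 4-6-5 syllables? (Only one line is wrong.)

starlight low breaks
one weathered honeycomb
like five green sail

Line 3

Line 1: starlight (2), low (1), breaks (1) → 4 ✓
Line 2: one (1), weathered (2), honeycomb (3) → 6 ✓
Line 3: like (1), five (1), green (1), sail (1) → 4 (expected 5)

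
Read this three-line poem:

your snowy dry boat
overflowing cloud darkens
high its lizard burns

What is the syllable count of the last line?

5

The last line: high (1), its (1), lizard (2), burns (1) → 5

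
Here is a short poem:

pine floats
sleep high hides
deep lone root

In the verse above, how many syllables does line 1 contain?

2

Line 1: pine (1), floats (1) → 2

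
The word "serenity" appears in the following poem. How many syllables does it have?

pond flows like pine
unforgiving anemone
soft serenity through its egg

4

"serenity" has 4 syllables.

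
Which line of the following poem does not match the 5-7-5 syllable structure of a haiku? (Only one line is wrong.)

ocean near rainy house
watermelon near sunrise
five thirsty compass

The first line

Line 1: "ocean near rainy house": 2+1+2+1 = 6 (expected 5)
Line 2: "watermelon near sunrise": 4+1+2 = 7 ✓
Line 3: "five thirsty compass": 1+2+2 = 5 ✓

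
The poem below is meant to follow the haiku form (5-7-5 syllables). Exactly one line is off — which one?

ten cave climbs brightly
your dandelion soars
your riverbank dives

The second line

Line 1: "ten cave climbs brightly": 1+1+1+2 = 5 ✓
Line 2: "your dandelion soars": 1+4+1 = 6 (expected 7)
Line 3: "your riverbank dives": 1+3+1 = 5 ✓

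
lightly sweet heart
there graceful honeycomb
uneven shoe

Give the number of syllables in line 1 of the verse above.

4

Line 1: lightly (2), sweet (1), heart (1) → 4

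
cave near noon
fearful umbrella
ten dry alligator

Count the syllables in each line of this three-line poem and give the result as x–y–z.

3–5–6

Line 1: cave(1) + near(1) + noon(1) = 3
Line 2: fearful(2) + umbrella(3) = 5
Line 3: ten(1) + dry(1) + alligator(4) = 6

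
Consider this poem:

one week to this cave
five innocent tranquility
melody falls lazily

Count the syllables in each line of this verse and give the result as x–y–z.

Line 1: "one week to this cave": 1+1+1+1+1 = 5
Line 2: "five innocent tranquility": 1+3+4 = 8
Line 3: "melody falls lazily": 3+1+3 = 7

5–8–7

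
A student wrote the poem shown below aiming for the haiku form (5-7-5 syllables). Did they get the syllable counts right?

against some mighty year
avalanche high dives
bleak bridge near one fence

Line 1: against (2), some (1), mighty (2), year (1) → 6 (expected 5)
Line 2: avalanche (3), high (1), dives (1) → 5 (expected 7)
Line 3: bleak (1), bridge (1), near (1), one (1), fence (1) → 5 ✓

No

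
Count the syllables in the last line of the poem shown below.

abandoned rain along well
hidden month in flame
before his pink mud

The last line: before (2), his (1), pink (1), mud (1) → 5

5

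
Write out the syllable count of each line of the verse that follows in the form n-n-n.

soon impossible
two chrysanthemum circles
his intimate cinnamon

5-7-7

Line 1: soon (1), impossible (4) → 5
Line 2: two (1), chrysanthemum (4), circles (2) → 7
Line 3: his (1), intimate (3), cinnamon (3) → 7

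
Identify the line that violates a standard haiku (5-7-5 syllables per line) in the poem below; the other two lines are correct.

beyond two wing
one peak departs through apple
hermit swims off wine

Line 1: beyond(2) + two(1) + wing(1) = 4 (expected 5)
Line 2: one(1) + peak(1) + departs(2) + through(1) + apple(2) = 7 ✓
Line 3: hermit(2) + swims(1) + off(1) + wine(1) = 5 ✓

Line 1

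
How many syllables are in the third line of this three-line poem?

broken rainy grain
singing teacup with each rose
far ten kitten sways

The third line: "far ten kitten sways": 1+1+2+1 = 5

5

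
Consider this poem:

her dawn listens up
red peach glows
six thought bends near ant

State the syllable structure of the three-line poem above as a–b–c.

Line 1: her (1), dawn (1), listens (2), up (1) → 5
Line 2: red (1), peach (1), glows (1) → 3
Line 3: six (1), thought (1), bends (1), near (1), ant (1) → 5

5–3–5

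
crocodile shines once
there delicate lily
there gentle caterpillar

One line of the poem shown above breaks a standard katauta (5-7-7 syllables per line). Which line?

Line 1: crocodile (3), shines (1), once (1) → 5 ✓
Line 2: there (1), delicate (3), lily (2) → 6 (expected 7)
Line 3: there (1), gentle (2), caterpillar (4) → 7 ✓

The second line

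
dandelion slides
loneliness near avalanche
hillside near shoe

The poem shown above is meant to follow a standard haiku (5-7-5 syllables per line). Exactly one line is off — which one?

Line 1: "dandelion slides": 4+1 = 5 ✓
Line 2: "loneliness near avalanche": 3+1+3 = 7 ✓
Line 3: "hillside near shoe": 2+1+1 = 4 (expected 5)

Line 3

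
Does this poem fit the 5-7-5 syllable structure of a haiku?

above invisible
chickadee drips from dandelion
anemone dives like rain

Line 1: above(2) + invisible(4) = 6 (expected 5)
Line 2: chickadee(3) + drips(1) + from(1) + dandelion(4) = 9 (expected 7)
Line 3: anemone(4) + dives(1) + like(1) + rain(1) = 7 (expected 5)

No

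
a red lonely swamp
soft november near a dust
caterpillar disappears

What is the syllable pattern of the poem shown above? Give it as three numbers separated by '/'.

Line 1: a(1) + red(1) + lonely(2) + swamp(1) = 5
Line 2: soft(1) + november(3) + near(1) + a(1) + dust(1) = 7
Line 3: caterpillar(4) + disappears(3) = 7

5/7/7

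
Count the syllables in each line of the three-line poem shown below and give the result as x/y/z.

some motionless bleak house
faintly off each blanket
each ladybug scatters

Line 1: some (1), motionless (3), bleak (1), house (1) → 6
Line 2: faintly (2), off (1), each (1), blanket (2) → 6
Line 3: each (1), ladybug (3), scatters (2) → 6

6/6/6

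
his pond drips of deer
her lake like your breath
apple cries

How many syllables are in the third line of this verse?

The third line: apple (2), cries (1) → 3

3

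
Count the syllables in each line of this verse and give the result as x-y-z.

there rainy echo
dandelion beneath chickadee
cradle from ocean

Line 1: there (1), rainy (2), echo (2) → 5
Line 2: dandelion (4), beneath (2), chickadee (3) → 9
Line 3: cradle (2), from (1), ocean (2) → 5

5-9-5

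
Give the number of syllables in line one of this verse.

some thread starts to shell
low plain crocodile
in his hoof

Line one: "some thread starts to shell": 1+1+1+1+1 = 5

5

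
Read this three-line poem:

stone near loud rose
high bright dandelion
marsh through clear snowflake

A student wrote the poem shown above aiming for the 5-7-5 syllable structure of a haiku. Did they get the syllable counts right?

Line 1: "stone near loud rose": 1+1+1+1 = 4 (expected 5)
Line 2: "high bright dandelion": 1+1+4 = 6 (expected 7)
Line 3: "marsh through clear snowflake": 1+1+1+2 = 5 ✓

No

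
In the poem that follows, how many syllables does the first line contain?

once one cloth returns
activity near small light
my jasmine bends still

5

The first line: once (1), one (1), cloth (1), returns (2) → 5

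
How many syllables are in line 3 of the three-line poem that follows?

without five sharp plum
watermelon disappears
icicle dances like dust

7

Line 3: "icicle dances like dust": 3+2+1+1 = 7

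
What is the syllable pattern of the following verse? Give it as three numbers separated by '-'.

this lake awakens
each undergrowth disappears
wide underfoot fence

5-7-5

Line 1: this (1), lake (1), awakens (3) → 5
Line 2: each (1), undergrowth (3), disappears (3) → 7
Line 3: wide (1), underfoot (3), fence (1) → 5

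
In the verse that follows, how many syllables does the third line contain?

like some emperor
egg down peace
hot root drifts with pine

The third line: "hot root drifts with pine": 1+1+1+1+1 = 5

5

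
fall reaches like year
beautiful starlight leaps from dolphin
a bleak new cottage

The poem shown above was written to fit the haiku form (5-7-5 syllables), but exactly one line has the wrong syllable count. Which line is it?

Line 1: fall(1) + reaches(2) + like(1) + year(1) = 5 ✓
Line 2: beautiful(3) + starlight(2) + leaps(1) + from(1) + dolphin(2) = 9 (expected 7)
Line 3: a(1) + bleak(1) + new(1) + cottage(2) = 5 ✓

The second line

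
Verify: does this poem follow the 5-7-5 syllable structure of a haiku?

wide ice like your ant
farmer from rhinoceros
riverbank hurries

Yes

Line 1: wide(1) + ice(1) + like(1) + your(1) + ant(1) = 5 ✓
Line 2: farmer(2) + from(1) + rhinoceros(4) = 7 ✓
Line 3: riverbank(3) + hurries(2) = 5 ✓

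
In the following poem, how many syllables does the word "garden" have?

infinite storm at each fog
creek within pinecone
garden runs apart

2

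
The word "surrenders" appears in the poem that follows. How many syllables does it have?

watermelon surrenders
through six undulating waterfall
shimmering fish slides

"surrenders" has 3 syllables.

3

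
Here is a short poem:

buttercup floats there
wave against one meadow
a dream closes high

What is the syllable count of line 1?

Line 1: buttercup (3), floats (1), there (1) → 5

5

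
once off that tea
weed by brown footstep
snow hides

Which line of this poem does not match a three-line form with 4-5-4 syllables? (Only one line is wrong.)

Line 1: "once off that tea": 1+1+1+1 = 4 ✓
Line 2: "weed by brown footstep": 1+1+1+2 = 5 ✓
Line 3: "snow hides": 1+1 = 2 (expected 4)

Line 3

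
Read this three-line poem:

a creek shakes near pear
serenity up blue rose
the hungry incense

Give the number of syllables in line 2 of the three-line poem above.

Line 2: serenity (4), up (1), blue (1), rose (1) → 7

7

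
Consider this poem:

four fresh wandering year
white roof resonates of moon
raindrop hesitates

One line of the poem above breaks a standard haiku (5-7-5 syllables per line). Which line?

Line 1: four(1) + fresh(1) + wandering(3) + year(1) = 6 (expected 5)
Line 2: white(1) + roof(1) + resonates(3) + of(1) + moon(1) = 7 ✓
Line 3: raindrop(2) + hesitates(3) = 5 ✓

Line 1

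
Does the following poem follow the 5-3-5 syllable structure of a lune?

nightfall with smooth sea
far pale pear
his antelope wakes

Line 1: nightfall (2), with (1), smooth (1), sea (1) → 5 ✓
Line 2: far (1), pale (1), pear (1) → 3 ✓
Line 3: his (1), antelope (3), wakes (1) → 5 ✓

Yes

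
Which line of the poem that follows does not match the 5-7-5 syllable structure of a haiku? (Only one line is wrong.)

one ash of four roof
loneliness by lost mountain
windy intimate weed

Line 1: one(1) + ash(1) + of(1) + four(1) + roof(1) = 5 ✓
Line 2: loneliness(3) + by(1) + lost(1) + mountain(2) = 7 ✓
Line 3: windy(2) + intimate(3) + weed(1) = 6 (expected 5)

The third line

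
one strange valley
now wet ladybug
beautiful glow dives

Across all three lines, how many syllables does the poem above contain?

14

Line 1: one(1) + strange(1) + valley(2) = 4
Line 2: now(1) + wet(1) + ladybug(3) = 5
Line 3: beautiful(3) + glow(1) + dives(1) = 5
Total: 4 + 5 + 5 = 14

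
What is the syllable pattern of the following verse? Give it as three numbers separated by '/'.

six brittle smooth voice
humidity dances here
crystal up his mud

5/7/5

Line 1: "six brittle smooth voice": 1+2+1+1 = 5
Line 2: "humidity dances here": 4+2+1 = 7
Line 3: "crystal up his mud": 2+1+1+1 = 5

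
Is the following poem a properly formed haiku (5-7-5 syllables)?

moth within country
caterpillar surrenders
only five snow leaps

Yes

Line 1: moth(1) + within(2) + country(2) = 5 ✓
Line 2: caterpillar(4) + surrenders(3) = 7 ✓
Line 3: only(2) + five(1) + snow(1) + leaps(1) = 5 ✓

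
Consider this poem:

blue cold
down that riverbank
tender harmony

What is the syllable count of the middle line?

5

The middle line: down (1), that (1), riverbank (3) → 5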